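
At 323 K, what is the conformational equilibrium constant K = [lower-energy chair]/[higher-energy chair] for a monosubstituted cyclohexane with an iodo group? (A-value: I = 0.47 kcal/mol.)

K ≈ 2.08

One chair has the iodo group axial (E = 0.47 kcal/mol) and the other has it equatorial (E = 0).
ΔG = 0.47 kcal/mol between the two chairs.
K = exp(ΔG/RT) with R = 1.987×10⁻³ kcal mol⁻¹ K⁻¹ and T = 323 K gives K ≈ 2.08.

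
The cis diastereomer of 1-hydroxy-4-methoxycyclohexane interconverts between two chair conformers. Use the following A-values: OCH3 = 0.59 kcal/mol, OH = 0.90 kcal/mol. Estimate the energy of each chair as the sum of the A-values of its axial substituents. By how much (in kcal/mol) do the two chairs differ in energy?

0.31 kcal/mol

C1 and C4 have opposite parity, so for the cis isomer the two substituents are one axial and one equatorial in each chair.
Chair I (methoxy axial, hydroxyl equatorial): E = 0.59 kcal/mol.
Chair II (methoxy equatorial, hydroxyl axial): E = 0.90 kcal/mol.
ΔE = 0.90 − 0.59 = 0.31 kcal/mol; chair I is more stable.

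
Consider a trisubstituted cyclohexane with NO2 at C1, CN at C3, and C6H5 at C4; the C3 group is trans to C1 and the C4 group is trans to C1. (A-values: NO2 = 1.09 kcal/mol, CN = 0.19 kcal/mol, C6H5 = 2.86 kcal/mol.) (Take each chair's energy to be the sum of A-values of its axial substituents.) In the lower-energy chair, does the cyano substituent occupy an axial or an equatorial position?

axial

Chair I (nitro axial, cyano equatorial, phenyl axial): E = 3.95 kcal/mol.
Chair II (nitro equatorial, cyano axial, phenyl equatorial): E = 0.19 kcal/mol.
Chair II is the more stable (lower-energy) conformer, and in that chair the cyano group is axial.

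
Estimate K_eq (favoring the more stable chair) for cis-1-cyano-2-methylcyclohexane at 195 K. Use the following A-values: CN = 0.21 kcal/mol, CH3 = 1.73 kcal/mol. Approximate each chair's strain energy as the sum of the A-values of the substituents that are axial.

C1 and C2 have opposite parity, so for the cis isomer the two substituents are one axial and one equatorial in each chair.
Chair I (cyano axial, methyl equatorial): E = 0.21 kcal/mol; chair II (cyano equatorial, methyl axial): E = 1.73 kcal/mol.
ΔG = 1.52 kcal/mol between the two chairs.
K = exp(ΔG/RT) with R = 1.987×10⁻³ kcal mol⁻¹ K⁻¹ and T = 195 K gives K ≈ 50.5.

K ≈ 50.5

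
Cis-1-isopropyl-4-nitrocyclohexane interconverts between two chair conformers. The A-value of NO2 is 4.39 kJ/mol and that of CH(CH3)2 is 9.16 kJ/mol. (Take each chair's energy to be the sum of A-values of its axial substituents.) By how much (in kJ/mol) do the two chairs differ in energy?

C1 and C4 have opposite parity, so for the cis isomer the two substituents are one axial and one equatorial in each chair.
Chair I (nitro axial, isopropyl equatorial): E = 4.39 kJ/mol.
Chair II (nitro equatorial, isopropyl axial): E = 9.16 kJ/mol.
ΔE = 9.16 − 4.39 = 4.77 kJ/mol; chair I is more stable.

4.77 kJ/mol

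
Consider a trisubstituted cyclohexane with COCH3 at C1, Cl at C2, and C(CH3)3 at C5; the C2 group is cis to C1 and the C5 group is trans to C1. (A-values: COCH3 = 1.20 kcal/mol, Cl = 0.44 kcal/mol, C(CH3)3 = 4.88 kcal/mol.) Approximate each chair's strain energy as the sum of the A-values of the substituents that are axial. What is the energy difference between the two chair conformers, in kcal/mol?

4.12 kcal/mol

Chair I (acetyl axial, chloro equatorial, tert-butyl equatorial): E = 1.20 kcal/mol.
Chair II (acetyl equatorial, chloro axial, tert-butyl axial): E = 5.32 kcal/mol.
ΔE = 5.32 − 1.20 = 4.12 kcal/mol; chair I is more stable.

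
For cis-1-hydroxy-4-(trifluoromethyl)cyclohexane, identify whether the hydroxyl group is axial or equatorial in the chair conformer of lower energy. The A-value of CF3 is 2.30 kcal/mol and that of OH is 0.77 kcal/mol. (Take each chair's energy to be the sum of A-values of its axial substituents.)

C1 and C4 have opposite parity, so for the cis isomer the two substituents are one axial and one equatorial in each chair.
Chair I (trifluoromethyl axial, hydroxyl equatorial): E = 2.30 kcal/mol.
Chair II (trifluoromethyl equatorial, hydroxyl axial): E = 0.77 kcal/mol.
Chair II is the more stable (lower-energy) conformer, and in that chair the hydroxyl group is axial.

axial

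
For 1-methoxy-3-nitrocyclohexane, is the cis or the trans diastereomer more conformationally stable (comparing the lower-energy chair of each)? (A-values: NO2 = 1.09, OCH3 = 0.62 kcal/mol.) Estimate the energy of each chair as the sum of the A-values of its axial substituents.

cis

At 1,3 positions (parity same): cis → (e,e or a,a); trans → (a,e or e,a).
Best chair for cis: E = 0.00 kcal/mol; best chair for trans: E = 0.62 kcal/mol.
The cis isomer is lower by 0.62 kcal/mol.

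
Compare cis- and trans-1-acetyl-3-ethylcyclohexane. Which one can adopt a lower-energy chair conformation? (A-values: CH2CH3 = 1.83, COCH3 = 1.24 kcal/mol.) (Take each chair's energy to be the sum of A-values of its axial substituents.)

At 1,3 positions (parity same): cis → (e,e or a,a); trans → (a,e or e,a).
Best chair for cis: E = 0.00 kcal/mol; best chair for trans: E = 1.24 kcal/mol.
The cis isomer is lower by 1.24 kcal/mol.

cis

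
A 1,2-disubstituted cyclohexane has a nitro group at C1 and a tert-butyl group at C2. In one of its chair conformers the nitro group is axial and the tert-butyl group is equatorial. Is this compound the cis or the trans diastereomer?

C1 and C2 have opposite parity, so their axial bonds point in opposite directions.
With opposite-parity carbons, two substituents on the same face are one axial and one equatorial; opposite faces give both axial or both equatorial.
Here the groups are axial/equatorial → same face → cis.

cis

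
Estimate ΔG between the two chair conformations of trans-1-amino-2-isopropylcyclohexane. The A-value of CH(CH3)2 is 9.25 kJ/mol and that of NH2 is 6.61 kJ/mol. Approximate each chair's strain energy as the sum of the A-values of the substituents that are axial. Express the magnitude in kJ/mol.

C1 and C2 have opposite parity, so for the trans isomer the two substituents are e,e in one chair and a,a in the other.
Chair I (isopropyl axial, amino axial): E = 15.86 kJ/mol.
Chair II (isopropyl equatorial, amino equatorial): E = 0.00 kJ/mol.
ΔE = 15.86 − 0.00 = 15.86 kJ/mol; chair II is more stable.

15.86 kJ/mol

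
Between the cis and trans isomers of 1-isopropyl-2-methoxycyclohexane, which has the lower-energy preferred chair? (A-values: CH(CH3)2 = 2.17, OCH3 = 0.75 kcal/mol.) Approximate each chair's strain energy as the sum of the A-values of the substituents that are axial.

trans

At 1,2 positions (parity opposite): cis → (a,e or e,a); trans → (e,e or a,a).
Best chair for cis: E = 0.75 kcal/mol; best chair for trans: E = 0.00 kcal/mol.
The trans isomer is lower by 0.75 kcal/mol.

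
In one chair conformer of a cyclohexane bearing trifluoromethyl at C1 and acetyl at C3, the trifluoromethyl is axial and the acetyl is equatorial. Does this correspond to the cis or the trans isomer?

C1 and C3 have the same parity, so their axial bonds point in the same direction.
With same-parity carbons, two substituents on the same face are both axial or both equatorial; opposite faces give one of each.
Here the groups are axial/equatorial → opposite face → trans.

trans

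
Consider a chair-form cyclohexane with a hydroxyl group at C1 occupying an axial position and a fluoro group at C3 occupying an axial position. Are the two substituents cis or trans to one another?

cis

C1 and C3 have the same parity, so their axial bonds point in the same direction.
With same-parity carbons, two substituents on the same face are both axial or both equatorial; opposite faces give one of each.
Here the groups are axial/axial → same face → cis.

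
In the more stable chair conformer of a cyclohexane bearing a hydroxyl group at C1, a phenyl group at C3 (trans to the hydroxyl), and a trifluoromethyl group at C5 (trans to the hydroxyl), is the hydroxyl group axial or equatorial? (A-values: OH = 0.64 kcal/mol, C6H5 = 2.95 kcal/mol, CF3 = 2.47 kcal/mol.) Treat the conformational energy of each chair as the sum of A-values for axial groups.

Chair I (hydroxyl axial, phenyl equatorial, trifluoromethyl equatorial): E = 0.64 kcal/mol.
Chair II (hydroxyl equatorial, phenyl axial, trifluoromethyl axial): E = 5.42 kcal/mol.
Chair I is the more stable (lower-energy) conformer, and in that chair the hydroxyl group is axial.

axial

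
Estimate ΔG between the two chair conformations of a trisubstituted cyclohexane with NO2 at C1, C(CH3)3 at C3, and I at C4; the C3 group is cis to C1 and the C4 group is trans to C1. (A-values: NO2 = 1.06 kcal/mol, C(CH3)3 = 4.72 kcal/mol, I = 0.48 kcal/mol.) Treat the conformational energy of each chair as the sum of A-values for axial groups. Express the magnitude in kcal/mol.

6.26 kcal/mol

Chair I (nitro axial, tert-butyl axial, iodo axial): E = 6.26 kcal/mol.
Chair II (nitro equatorial, tert-butyl equatorial, iodo equatorial): E = 0.00 kcal/mol.
ΔE = 6.26 − 0.00 = 6.26 kcal/mol; chair II is more stable.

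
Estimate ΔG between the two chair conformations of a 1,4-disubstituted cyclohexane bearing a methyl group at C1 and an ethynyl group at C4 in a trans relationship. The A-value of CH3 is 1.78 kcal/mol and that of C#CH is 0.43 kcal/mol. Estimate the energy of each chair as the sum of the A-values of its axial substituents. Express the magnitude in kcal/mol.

2.21 kcal/mol

C1 and C4 have opposite parity, so for the trans isomer the two substituents are e,e in one chair and a,a in the other.
Chair I (methyl axial, ethynyl axial): E = 2.21 kcal/mol.
Chair II (methyl equatorial, ethynyl equatorial): E = 0.00 kcal/mol.
ΔE = 2.21 − 0.00 = 2.21 kcal/mol; chair II is more stable.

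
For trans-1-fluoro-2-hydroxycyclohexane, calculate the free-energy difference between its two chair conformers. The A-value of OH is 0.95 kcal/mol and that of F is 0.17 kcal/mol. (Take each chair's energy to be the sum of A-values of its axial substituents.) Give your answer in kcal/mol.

C1 and C2 have opposite parity, so for the trans isomer the two substituents are e,e in one chair and a,a in the other.
Chair I (hydroxyl axial, fluoro axial): E = 1.12 kcal/mol.
Chair II (hydroxyl equatorial, fluoro equatorial): E = 0.00 kcal/mol.
ΔE = 1.12 − 0.00 = 1.12 kcal/mol; chair II is more stable.

1.12 kcal/mol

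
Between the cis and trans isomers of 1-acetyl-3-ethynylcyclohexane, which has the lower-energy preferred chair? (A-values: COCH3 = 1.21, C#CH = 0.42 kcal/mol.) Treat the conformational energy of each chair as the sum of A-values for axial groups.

cis

At 1,3 positions (parity same): cis → (e,e or a,a); trans → (a,e or e,a).
Best chair for cis: E = 0.00 kcal/mol; best chair for trans: E = 0.42 kcal/mol.
The cis isomer is lower by 0.42 kcal/mol.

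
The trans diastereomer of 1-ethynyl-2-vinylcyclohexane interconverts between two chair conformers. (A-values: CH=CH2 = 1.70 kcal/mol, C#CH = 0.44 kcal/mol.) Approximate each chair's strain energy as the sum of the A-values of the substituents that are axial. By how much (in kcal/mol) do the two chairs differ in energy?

2.14 kcal/mol

C1 and C2 have opposite parity, so for the trans isomer the two substituents are e,e in one chair and a,a in the other.
Chair I (vinyl axial, ethynyl axial): E = 2.14 kcal/mol.
Chair II (vinyl equatorial, ethynyl equatorial): E = 0.00 kcal/mol.
ΔE = 2.14 − 0.00 = 2.14 kcal/mol; chair II is more stable.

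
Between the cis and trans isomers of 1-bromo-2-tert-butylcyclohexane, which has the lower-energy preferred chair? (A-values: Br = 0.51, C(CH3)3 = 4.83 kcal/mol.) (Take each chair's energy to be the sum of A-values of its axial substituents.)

At 1,2 positions (parity opposite): cis → (a,e or e,a); trans → (e,e or a,a).
Best chair for cis: E = 0.51 kcal/mol; best chair for trans: E = 0.00 kcal/mol.
The trans isomer is lower by 0.51 kcal/mol.

trans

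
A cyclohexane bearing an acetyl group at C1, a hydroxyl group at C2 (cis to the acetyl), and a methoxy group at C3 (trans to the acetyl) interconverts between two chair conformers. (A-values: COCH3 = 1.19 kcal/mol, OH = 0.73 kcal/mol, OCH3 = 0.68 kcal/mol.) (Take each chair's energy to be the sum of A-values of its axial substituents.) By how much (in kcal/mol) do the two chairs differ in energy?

0.22 kcal/mol

Chair I (acetyl axial, hydroxyl equatorial, methoxy equatorial): E = 1.19 kcal/mol.
Chair II (acetyl equatorial, hydroxyl axial, methoxy axial): E = 1.41 kcal/mol.
ΔE = 1.41 − 1.19 = 0.22 kcal/mol; chair I is more stable.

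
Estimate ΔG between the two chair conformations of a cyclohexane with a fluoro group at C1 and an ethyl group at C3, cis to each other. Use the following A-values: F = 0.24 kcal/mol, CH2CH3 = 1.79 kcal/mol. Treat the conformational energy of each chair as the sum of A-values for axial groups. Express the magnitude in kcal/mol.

C1 and C3 have the same parity, so for the cis isomer the two substituents are e,e in one chair and a,a in the other.
Chair I (fluoro axial, ethyl axial): E = 2.03 kcal/mol.
Chair II (fluoro equatorial, ethyl equatorial): E = 0.00 kcal/mol.
ΔE = 2.03 − 0.00 = 2.03 kcal/mol; chair II is more stable.

2.03 kcal/mol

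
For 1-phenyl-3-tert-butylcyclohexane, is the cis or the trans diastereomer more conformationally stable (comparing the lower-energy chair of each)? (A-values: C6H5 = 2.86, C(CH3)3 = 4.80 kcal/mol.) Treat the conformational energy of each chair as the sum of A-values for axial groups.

At 1,3 positions (parity same): cis → (e,e or a,a); trans → (a,e or e,a).
Best chair for cis: E = 0.00 kcal/mol; best chair for trans: E = 2.86 kcal/mol.
The cis isomer is lower by 2.86 kcal/mol.

cis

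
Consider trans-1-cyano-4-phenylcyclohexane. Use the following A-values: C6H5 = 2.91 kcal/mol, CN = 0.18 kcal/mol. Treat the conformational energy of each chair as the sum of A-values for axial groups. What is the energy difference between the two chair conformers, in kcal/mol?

3.09 kcal/mol

C1 and C4 have opposite parity, so for the trans isomer the two substituents are e,e in one chair and a,a in the other.
Chair I (phenyl axial, cyano axial): E = 3.09 kcal/mol.
Chair II (phenyl equatorial, cyano equatorial): E = 0.00 kcal/mol.
ΔE = 3.09 − 0.00 = 3.09 kcal/mol; chair II is more stable.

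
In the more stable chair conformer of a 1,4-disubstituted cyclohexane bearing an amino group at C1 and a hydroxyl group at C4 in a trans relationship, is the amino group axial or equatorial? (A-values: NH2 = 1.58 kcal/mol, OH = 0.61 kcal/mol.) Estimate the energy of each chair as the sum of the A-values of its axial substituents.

C1 and C4 have opposite parity, so for the trans isomer the two substituents are e,e in one chair and a,a in the other.
Chair I (amino axial, hydroxyl axial): E = 2.19 kcal/mol.
Chair II (amino equatorial, hydroxyl equatorial): E = 0.00 kcal/mol.
Chair II is the more stable (lower-energy) conformer, and in that chair the amino group is equatorial.

equatorial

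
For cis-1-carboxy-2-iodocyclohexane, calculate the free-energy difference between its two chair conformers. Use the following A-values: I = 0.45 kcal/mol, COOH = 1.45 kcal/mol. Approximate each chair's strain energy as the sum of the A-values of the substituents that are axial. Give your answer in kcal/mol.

1.00 kcal/mol

C1 and C2 have opposite parity, so for the cis isomer the two substituents are one axial and one equatorial in each chair.
Chair I (iodo axial, carboxyl equatorial): E = 0.45 kcal/mol.
Chair II (iodo equatorial, carboxyl axial): E = 1.45 kcal/mol.
ΔE = 1.45 − 0.45 = 1.00 kcal/mol; chair I is more stable.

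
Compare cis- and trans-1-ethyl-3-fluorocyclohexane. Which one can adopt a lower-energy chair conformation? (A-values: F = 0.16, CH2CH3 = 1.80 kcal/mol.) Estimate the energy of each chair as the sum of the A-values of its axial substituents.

At 1,3 positions (parity same): cis → (e,e or a,a); trans → (a,e or e,a).
Best chair for cis: E = 0.00 kcal/mol; best chair for trans: E = 0.16 kcal/mol.
The cis isomer is lower by 0.16 kcal/mol.

cis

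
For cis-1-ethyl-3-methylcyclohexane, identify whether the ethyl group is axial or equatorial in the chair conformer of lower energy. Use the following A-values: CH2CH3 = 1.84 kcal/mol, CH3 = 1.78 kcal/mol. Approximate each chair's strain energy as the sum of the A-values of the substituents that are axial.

C1 and C3 have the same parity, so for the cis isomer the two substituents are e,e in one chair and a,a in the other.
Chair I (ethyl axial, methyl axial): E = 3.62 kcal/mol.
Chair II (ethyl equatorial, methyl equatorial): E = 0.00 kcal/mol.
Chair II is the more stable (lower-energy) conformer, and in that chair the ethyl group is equatorial.

equatorial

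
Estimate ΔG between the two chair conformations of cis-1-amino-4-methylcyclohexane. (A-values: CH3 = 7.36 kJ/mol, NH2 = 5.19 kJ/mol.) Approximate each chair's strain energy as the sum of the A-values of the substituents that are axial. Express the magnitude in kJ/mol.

2.17 kJ/mol

C1 and C4 have opposite parity, so for the cis isomer the two substituents are one axial and one equatorial in each chair.
Chair I (methyl axial, amino equatorial): E = 7.36 kJ/mol.
Chair II (methyl equatorial, amino axial): E = 5.19 kJ/mol.
ΔE = 7.36 − 5.19 = 2.17 kJ/mol; chair II is more stable.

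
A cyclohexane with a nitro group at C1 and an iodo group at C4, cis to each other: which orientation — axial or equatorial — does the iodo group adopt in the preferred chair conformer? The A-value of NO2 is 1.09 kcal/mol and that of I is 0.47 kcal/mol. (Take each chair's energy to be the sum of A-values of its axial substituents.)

C1 and C4 have opposite parity, so for the cis isomer the two substituents are one axial and one equatorial in each chair.
Chair I (nitro axial, iodo equatorial): E = 1.09 kcal/mol.
Chair II (nitro equatorial, iodo axial): E = 0.47 kcal/mol.
Chair II is the more stable (lower-energy) conformer, and in that chair the iodo group is axial.

axial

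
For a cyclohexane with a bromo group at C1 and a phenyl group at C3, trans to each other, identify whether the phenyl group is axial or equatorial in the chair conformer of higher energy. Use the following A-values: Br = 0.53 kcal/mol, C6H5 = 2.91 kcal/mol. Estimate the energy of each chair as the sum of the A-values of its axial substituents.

axial

C1 and C3 have the same parity, so for the trans isomer the two substituents are one axial and one equatorial in each chair.
Chair I (bromo axial, phenyl equatorial): E = 0.53 kcal/mol.
Chair II (bromo equatorial, phenyl axial): E = 2.91 kcal/mol.
Chair II is the less stable (higher-energy) conformer, and in that chair the phenyl group is axial.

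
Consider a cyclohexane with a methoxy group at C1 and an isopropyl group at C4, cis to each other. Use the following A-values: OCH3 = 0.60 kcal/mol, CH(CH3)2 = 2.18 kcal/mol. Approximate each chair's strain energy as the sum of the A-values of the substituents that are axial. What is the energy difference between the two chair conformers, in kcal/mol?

C1 and C4 have opposite parity, so for the cis isomer the two substituents are one axial and one equatorial in each chair.
Chair I (methoxy axial, isopropyl equatorial): E = 0.60 kcal/mol.
Chair II (methoxy equatorial, isopropyl axial): E = 2.18 kcal/mol.
ΔE = 2.18 − 0.60 = 1.58 kcal/mol; chair I is more stable.

1.58 kcal/mol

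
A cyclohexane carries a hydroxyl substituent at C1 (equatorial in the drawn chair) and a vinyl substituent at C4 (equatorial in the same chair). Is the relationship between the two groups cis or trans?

trans

C1 and C4 have opposite parity, so their axial bonds point in opposite directions.
With opposite-parity carbons, two substituents on the same face are one axial and one equatorial; opposite faces give both axial or both equatorial.
Here the groups are equatorial/equatorial → opposite face → trans.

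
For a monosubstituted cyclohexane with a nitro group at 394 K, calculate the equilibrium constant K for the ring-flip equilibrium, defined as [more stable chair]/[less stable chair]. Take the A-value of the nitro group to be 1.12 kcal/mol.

K ≈ 4.18

One chair has the nitro group axial (E = 1.12 kcal/mol) and the other has it equatorial (E = 0).
ΔG = 1.12 kcal/mol between the two chairs.
K = exp(ΔG/RT) with R = 1.987×10⁻³ kcal mol⁻¹ K⁻¹ and T = 394 K gives K ≈ 4.18.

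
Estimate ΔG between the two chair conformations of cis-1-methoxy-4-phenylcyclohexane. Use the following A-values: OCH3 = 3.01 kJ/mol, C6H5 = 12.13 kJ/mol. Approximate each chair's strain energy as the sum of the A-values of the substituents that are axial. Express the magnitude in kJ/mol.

9.12 kJ/mol

C1 and C4 have opposite parity, so for the cis isomer the two substituents are one axial and one equatorial in each chair.
Chair I (methoxy axial, phenyl equatorial): E = 3.01 kJ/mol.
Chair II (methoxy equatorial, phenyl axial): E = 12.13 kJ/mol.
ΔE = 12.13 − 3.01 = 9.12 kJ/mol; chair I is more stable.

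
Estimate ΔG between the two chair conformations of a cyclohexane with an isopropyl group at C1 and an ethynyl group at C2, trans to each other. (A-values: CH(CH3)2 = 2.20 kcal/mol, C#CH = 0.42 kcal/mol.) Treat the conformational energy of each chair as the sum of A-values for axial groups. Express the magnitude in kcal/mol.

C1 and C2 have opposite parity, so for the trans isomer the two substituents are e,e in one chair and a,a in the other.
Chair I (isopropyl axial, ethynyl axial): E = 2.62 kcal/mol.
Chair II (isopropyl equatorial, ethynyl equatorial): E = 0.00 kcal/mol.
ΔE = 2.62 − 0.00 = 2.62 kcal/mol; chair II is more stable.

2.62 kcal/mol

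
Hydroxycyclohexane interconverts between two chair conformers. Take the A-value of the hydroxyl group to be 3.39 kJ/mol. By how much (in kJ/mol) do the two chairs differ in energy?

A monosubstituted cyclohexane has one chair with the hydroxyl group axial (E = A = 3.39 kJ/mol) and one with it equatorial (E = 0).
ΔE = 3.39 − 0 = 3.39 kJ/mol.

3.39 kJ/mol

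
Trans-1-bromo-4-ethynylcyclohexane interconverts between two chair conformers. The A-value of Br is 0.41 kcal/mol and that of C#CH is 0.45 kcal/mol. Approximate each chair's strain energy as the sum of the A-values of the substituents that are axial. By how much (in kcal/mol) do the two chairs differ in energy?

C1 and C4 have opposite parity, so for the trans isomer the two substituents are e,e in one chair and a,a in the other.
Chair I (bromo axial, ethynyl axial): E = 0.86 kcal/mol.
Chair II (bromo equatorial, ethynyl equatorial): E = 0.00 kcal/mol.
ΔE = 0.86 − 0.00 = 0.86 kcal/mol; chair II is more stable.

0.86 kcal/mol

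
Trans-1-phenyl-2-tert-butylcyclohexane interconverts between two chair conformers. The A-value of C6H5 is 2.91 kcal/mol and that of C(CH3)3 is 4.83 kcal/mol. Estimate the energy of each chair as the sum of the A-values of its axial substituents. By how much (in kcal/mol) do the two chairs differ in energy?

7.74 kcal/mol

C1 and C2 have opposite parity, so for the trans isomer the two substituents are e,e in one chair and a,a in the other.
Chair I (phenyl axial, tert-butyl axial): E = 7.74 kcal/mol.
Chair II (phenyl equatorial, tert-butyl equatorial): E = 0.00 kcal/mol.
ΔE = 7.74 − 0.00 = 7.74 kcal/mol; chair II is more stable.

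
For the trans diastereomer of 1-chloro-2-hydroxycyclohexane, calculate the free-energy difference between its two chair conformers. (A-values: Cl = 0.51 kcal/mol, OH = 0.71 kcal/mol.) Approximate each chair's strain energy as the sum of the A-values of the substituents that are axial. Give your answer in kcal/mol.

C1 and C2 have opposite parity, so for the trans isomer the two substituents are e,e in one chair and a,a in the other.
Chair I (chloro axial, hydroxyl axial): E = 1.22 kcal/mol.
Chair II (chloro equatorial, hydroxyl equatorial): E = 0.00 kcal/mol.
ΔE = 1.22 − 0.00 = 1.22 kcal/mol; chair II is more stable.

1.22 kcal/mol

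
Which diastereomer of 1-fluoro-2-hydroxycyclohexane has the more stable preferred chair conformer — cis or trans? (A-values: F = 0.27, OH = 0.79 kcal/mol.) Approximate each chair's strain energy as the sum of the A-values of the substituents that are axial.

trans

At 1,2 positions (parity opposite): cis → (a,e or e,a); trans → (e,e or a,a).
Best chair for cis: E = 0.27 kcal/mol; best chair for trans: E = 0.00 kcal/mol.
The trans isomer is lower by 0.27 kcal/mol.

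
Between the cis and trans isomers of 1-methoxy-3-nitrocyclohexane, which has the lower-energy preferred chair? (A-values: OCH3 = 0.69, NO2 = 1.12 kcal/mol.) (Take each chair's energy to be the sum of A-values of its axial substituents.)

At 1,3 positions (parity same): cis → (e,e or a,a); trans → (a,e or e,a).
Best chair for cis: E = 0.00 kcal/mol; best chair for trans: E = 0.69 kcal/mol.
The cis isomer is lower by 0.69 kcal/mol.

cis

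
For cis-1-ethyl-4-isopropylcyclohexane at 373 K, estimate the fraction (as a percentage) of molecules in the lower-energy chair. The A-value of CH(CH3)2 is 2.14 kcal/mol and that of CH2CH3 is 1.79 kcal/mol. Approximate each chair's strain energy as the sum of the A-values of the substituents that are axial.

C1 and C4 have opposite parity, so for the cis isomer the two substituents are one axial and one equatorial in each chair.
Chair I (isopropyl axial, ethyl equatorial): E = 2.14 kcal/mol; chair II (isopropyl equatorial, ethyl axial): E = 1.79 kcal/mol.
ΔG = 0.35 kcal/mol between the two chairs.
K = exp(ΔG/RT) with R = 1.987×10⁻³ kcal mol⁻¹ K⁻¹ and T = 373 K gives K ≈ 1.6.
Fraction in the lower-energy chair = K/(K+1) = 61.6%.

61.6%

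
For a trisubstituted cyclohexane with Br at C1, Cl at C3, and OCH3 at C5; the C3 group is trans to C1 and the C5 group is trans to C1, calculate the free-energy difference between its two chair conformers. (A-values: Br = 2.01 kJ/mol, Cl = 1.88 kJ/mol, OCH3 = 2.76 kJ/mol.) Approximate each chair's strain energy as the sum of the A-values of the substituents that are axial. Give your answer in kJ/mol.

Chair I (bromo axial, chloro equatorial, methoxy equatorial): E = 2.01 kJ/mol.
Chair II (bromo equatorial, chloro axial, methoxy axial): E = 4.64 kJ/mol.
ΔE = 4.64 − 2.01 = 2.63 kJ/mol; chair I is more stable.

2.63 kJ/mol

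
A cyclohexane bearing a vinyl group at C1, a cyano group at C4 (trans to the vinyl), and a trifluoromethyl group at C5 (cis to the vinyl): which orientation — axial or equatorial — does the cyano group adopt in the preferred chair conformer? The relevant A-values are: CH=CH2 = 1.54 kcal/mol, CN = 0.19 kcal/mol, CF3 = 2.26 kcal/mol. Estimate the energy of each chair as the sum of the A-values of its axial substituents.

equatorial

Chair I (vinyl axial, cyano axial, trifluoromethyl axial): E = 3.99 kcal/mol.
Chair II (vinyl equatorial, cyano equatorial, trifluoromethyl equatorial): E = 0.00 kcal/mol.
Chair II is the more stable (lower-energy) conformer, and in that chair the cyano group is equatorial.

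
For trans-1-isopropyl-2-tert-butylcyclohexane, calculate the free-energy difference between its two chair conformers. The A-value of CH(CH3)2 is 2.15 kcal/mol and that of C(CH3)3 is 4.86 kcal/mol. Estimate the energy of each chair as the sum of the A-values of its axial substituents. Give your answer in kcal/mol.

7.01 kcal/mol

C1 and C2 have opposite parity, so for the trans isomer the two substituents are e,e in one chair and a,a in the other.
Chair I (isopropyl axial, tert-butyl axial): E = 7.01 kcal/mol.
Chair II (isopropyl equatorial, tert-butyl equatorial): E = 0.00 kcal/mol.
ΔE = 7.01 − 0.00 = 7.01 kcal/mol; chair II is more stable.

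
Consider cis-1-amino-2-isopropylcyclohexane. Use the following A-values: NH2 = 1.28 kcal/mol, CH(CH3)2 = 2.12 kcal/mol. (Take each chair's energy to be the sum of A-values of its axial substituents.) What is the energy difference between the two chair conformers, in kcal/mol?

C1 and C2 have opposite parity, so for the cis isomer the two substituents are one axial and one equatorial in each chair.
Chair I (amino axial, isopropyl equatorial): E = 1.28 kcal/mol.
Chair II (amino equatorial, isopropyl axial): E = 2.12 kcal/mol.
ΔE = 2.12 − 1.28 = 0.84 kcal/mol; chair I is more stable.

0.84 kcal/mol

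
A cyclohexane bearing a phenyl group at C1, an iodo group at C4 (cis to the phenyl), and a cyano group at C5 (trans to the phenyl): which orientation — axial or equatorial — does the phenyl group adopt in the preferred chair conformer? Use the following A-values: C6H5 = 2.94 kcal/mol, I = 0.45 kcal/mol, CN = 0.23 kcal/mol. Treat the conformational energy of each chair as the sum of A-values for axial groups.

equatorial

Chair I (phenyl axial, iodo equatorial, cyano equatorial): E = 2.94 kcal/mol.
Chair II (phenyl equatorial, iodo axial, cyano axial): E = 0.68 kcal/mol.
Chair II is the more stable (lower-energy) conformer, and in that chair the phenyl group is equatorial.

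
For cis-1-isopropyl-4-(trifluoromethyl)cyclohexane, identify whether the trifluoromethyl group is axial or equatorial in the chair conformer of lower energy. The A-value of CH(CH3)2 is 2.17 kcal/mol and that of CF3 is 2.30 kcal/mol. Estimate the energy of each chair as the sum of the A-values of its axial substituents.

equatorial

C1 and C4 have opposite parity, so for the cis isomer the two substituents are one axial and one equatorial in each chair.
Chair I (isopropyl axial, trifluoromethyl equatorial): E = 2.17 kcal/mol.
Chair II (isopropyl equatorial, trifluoromethyl axial): E = 2.30 kcal/mol.
Chair I is the more stable (lower-energy) conformer, and in that chair the trifluoromethyl group is equatorial.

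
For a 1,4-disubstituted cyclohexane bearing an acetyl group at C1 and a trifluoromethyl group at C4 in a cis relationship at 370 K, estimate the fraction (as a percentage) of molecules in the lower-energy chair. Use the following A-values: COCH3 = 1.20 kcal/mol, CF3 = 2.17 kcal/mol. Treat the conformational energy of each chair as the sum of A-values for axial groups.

78.9%

C1 and C4 have opposite parity, so for the cis isomer the two substituents are one axial and one equatorial in each chair.
Chair I (acetyl axial, trifluoromethyl equatorial): E = 1.20 kcal/mol; chair II (acetyl equatorial, trifluoromethyl axial): E = 2.17 kcal/mol.
ΔG = 0.97 kcal/mol between the two chairs.
K = exp(ΔG/RT) with R = 1.987×10⁻³ kcal mol⁻¹ K⁻¹ and T = 370 K gives K ≈ 3.74.
Fraction in the lower-energy chair = K/(K+1) = 78.9%.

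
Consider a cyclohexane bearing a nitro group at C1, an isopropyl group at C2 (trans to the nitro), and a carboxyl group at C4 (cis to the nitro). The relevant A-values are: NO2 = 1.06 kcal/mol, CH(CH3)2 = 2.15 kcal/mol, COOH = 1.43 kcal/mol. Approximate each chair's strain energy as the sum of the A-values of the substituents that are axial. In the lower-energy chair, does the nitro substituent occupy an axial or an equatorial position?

equatorial

Chair I (nitro axial, isopropyl axial, carboxyl equatorial): E = 3.21 kcal/mol.
Chair II (nitro equatorial, isopropyl equatorial, carboxyl axial): E = 1.43 kcal/mol.
Chair II is the more stable (lower-energy) conformer, and in that chair the nitro group is equatorial.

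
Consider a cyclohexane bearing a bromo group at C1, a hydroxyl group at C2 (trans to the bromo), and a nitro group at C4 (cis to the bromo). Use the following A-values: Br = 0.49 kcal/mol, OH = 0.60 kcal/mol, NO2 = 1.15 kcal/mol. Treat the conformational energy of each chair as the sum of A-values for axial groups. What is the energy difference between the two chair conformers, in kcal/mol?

Chair I (bromo axial, hydroxyl axial, nitro equatorial): E = 1.09 kcal/mol.
Chair II (bromo equatorial, hydroxyl equatorial, nitro axial): E = 1.15 kcal/mol.
ΔE = 1.15 − 1.09 = 0.06 kcal/mol; chair I is more stable.

0.06 kcal/mol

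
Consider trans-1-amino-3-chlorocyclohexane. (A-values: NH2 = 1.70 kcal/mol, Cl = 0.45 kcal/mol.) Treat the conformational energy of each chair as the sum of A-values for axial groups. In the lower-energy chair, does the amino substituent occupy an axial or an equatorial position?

C1 and C3 have the same parity, so for the trans isomer the two substituents are one axial and one equatorial in each chair.
Chair I (amino axial, chloro equatorial): E = 1.70 kcal/mol.
Chair II (amino equatorial, chloro axial): E = 0.45 kcal/mol.
Chair II is the more stable (lower-energy) conformer, and in that chair the amino group is equatorial.

equatorial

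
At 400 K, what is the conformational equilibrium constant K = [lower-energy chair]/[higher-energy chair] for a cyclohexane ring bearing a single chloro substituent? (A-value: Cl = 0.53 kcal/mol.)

One chair has the chloro group axial (E = 0.53 kcal/mol) and the other has it equatorial (E = 0).
ΔG = 0.53 kcal/mol between the two chairs.
K = exp(ΔG/RT) with R = 1.987×10⁻³ kcal mol⁻¹ K⁻¹ and T = 400 K gives K ≈ 1.95.

K ≈ 1.95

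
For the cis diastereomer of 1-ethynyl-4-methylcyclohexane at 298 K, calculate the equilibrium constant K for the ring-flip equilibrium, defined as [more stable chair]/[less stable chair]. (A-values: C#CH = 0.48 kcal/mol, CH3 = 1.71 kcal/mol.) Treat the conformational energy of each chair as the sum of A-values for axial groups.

K ≈ 7.98

C1 and C4 have opposite parity, so for the cis isomer the two substituents are one axial and one equatorial in each chair.
Chair I (ethynyl axial, methyl equatorial): E = 0.48 kcal/mol; chair II (ethynyl equatorial, methyl axial): E = 1.71 kcal/mol.
ΔG = 1.23 kcal/mol between the two chairs.
K = exp(ΔG/RT) with R = 1.987×10⁻³ kcal mol⁻¹ K⁻¹ and T = 298 K gives K ≈ 7.98.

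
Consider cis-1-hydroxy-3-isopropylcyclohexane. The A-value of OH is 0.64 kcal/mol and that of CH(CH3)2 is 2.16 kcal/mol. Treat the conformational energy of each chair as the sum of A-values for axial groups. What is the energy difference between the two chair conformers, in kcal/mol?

2.80 kcal/mol

C1 and C3 have the same parity, so for the cis isomer the two substituents are e,e in one chair and a,a in the other.
Chair I (hydroxyl axial, isopropyl axial): E = 2.80 kcal/mol.
Chair II (hydroxyl equatorial, isopropyl equatorial): E = 0.00 kcal/mol.
ΔE = 2.80 − 0.00 = 2.80 kcal/mol; chair II is more stable.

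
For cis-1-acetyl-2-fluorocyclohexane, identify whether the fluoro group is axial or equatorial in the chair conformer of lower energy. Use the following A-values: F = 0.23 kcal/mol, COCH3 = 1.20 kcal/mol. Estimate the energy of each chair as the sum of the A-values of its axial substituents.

C1 and C2 have opposite parity, so for the cis isomer the two substituents are one axial and one equatorial in each chair.
Chair I (fluoro axial, acetyl equatorial): E = 0.23 kcal/mol.
Chair II (fluoro equatorial, acetyl axial): E = 1.20 kcal/mol.
Chair I is the more stable (lower-energy) conformer, and in that chair the fluoro group is axial.

axial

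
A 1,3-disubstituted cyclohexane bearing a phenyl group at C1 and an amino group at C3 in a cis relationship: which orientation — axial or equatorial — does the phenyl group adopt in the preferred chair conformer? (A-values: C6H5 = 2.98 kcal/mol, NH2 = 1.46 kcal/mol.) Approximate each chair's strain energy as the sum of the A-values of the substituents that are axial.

C1 and C3 have the same parity, so for the cis isomer the two substituents are e,e in one chair and a,a in the other.
Chair I (phenyl axial, amino axial): E = 4.44 kcal/mol.
Chair II (phenyl equatorial, amino equatorial): E = 0.00 kcal/mol.
Chair II is the more stable (lower-energy) conformer, and in that chair the phenyl group is equatorial.

equatorial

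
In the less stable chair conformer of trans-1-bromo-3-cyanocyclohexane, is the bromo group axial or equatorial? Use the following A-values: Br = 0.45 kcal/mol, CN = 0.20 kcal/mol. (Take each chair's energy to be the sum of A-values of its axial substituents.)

axial

C1 and C3 have the same parity, so for the trans isomer the two substituents are one axial and one equatorial in each chair.
Chair I (bromo axial, cyano equatorial): E = 0.45 kcal/mol.
Chair II (bromo equatorial, cyano axial): E = 0.20 kcal/mol.
Chair I is the less stable (higher-energy) conformer, and in that chair the bromo group is axial.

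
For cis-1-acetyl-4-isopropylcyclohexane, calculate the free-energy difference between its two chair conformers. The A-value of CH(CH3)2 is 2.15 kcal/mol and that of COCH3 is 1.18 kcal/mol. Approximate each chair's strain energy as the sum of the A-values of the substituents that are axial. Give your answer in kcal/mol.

0.97 kcal/mol

C1 and C4 have opposite parity, so for the cis isomer the two substituents are one axial and one equatorial in each chair.
Chair I (isopropyl axial, acetyl equatorial): E = 2.15 kcal/mol.
Chair II (isopropyl equatorial, acetyl axial): E = 1.18 kcal/mol.
ΔE = 2.15 − 1.18 = 0.97 kcal/mol; chair II is more stable.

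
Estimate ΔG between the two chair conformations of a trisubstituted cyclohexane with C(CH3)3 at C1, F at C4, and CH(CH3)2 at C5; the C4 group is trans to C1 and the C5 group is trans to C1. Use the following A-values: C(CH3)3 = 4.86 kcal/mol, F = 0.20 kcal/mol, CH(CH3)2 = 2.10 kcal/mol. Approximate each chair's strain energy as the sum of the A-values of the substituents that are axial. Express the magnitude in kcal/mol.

Chair I (tert-butyl axial, fluoro axial, isopropyl equatorial): E = 5.06 kcal/mol.
Chair II (tert-butyl equatorial, fluoro equatorial, isopropyl axial): E = 2.10 kcal/mol.
ΔE = 5.06 − 2.10 = 2.96 kcal/mol; chair II is more stable.

2.96 kcal/mol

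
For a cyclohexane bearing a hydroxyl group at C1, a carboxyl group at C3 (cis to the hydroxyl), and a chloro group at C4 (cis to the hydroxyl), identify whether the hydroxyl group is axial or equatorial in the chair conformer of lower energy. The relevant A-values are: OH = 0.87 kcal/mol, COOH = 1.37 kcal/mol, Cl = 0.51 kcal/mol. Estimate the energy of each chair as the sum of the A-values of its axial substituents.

Chair I (hydroxyl axial, carboxyl axial, chloro equatorial): E = 2.24 kcal/mol.
Chair II (hydroxyl equatorial, carboxyl equatorial, chloro axial): E = 0.51 kcal/mol.
Chair II is the more stable (lower-energy) conformer, and in that chair the hydroxyl group is equatorial.

equatorial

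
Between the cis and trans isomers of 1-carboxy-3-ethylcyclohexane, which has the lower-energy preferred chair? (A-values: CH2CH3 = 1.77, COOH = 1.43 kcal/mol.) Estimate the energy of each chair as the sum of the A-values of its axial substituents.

cis

At 1,3 positions (parity same): cis → (e,e or a,a); trans → (a,e or e,a).
Best chair for cis: E = 0.00 kcal/mol; best chair for trans: E = 1.43 kcal/mol.
The cis isomer is lower by 1.43 kcal/mol.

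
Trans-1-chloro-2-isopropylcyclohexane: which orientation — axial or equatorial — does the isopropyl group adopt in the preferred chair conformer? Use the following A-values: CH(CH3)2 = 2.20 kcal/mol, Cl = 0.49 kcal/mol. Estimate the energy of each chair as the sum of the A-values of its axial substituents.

equatorial

C1 and C2 have opposite parity, so for the trans isomer the two substituents are e,e in one chair and a,a in the other.
Chair I (isopropyl axial, chloro axial): E = 2.69 kcal/mol.
Chair II (isopropyl equatorial, chloro equatorial): E = 0.00 kcal/mol.
Chair II is the more stable (lower-energy) conformer, and in that chair the isopropyl group is equatorial.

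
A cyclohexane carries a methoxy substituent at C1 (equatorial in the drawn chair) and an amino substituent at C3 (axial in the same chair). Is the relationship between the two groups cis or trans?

trans

C1 and C3 have the same parity, so their axial bonds point in the same direction.
With same-parity carbons, two substituents on the same face are both axial or both equatorial; opposite faces give one of each.
Here the groups are equatorial/axial → opposite face → trans.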